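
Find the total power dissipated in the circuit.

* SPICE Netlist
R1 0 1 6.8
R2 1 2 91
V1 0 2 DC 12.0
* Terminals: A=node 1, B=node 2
Nodal analysis, taking node 2 as the 0 V reference.
Source V1 fixes V_0 = 12 V.
KCL at each unknown node (sum of currents leaving = 0; resistances in Ω):
  Node 1: (V_1 - 12)/6.8 + (V_1 - 0)/91 = 0
Collecting terms: 0.158 × V_1 = 1.765  =>  V_1 = 11.17 V
Power in each resistor, P = (ΔV)²/R:
  P_R1 = (12 - 11.17)²/6.8 = 0.1024 W
  P_R2 = (11.17 - 0)²/91 = 1.37 W
P_total = P_R1 + P_R2 = 1.472 W

Final answer: 1.472 W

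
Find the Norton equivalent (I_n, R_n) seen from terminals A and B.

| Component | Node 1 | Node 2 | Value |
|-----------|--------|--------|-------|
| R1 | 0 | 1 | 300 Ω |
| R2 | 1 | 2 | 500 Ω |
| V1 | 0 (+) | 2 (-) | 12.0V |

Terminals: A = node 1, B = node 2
Find the Thévenin equivalent first; then I_n = V_th/R_th and R_n = R_th.
Step 1 — V_th is the open-circuit voltage V_A - V_B (nothing connected across the terminals).
Nodal analysis, taking node 2 as the 0 V reference.
Source V1 fixes V_0 = 12 V.
KCL at each unknown node (sum of currents leaving = 0; resistances in Ω):
  Node 1: (V_1 - 12)/300 + (V_1 - 0)/500 = 0
Collecting terms: 0.005333 × V_1 = 0.04  =>  V_1 = 7.5 V
V_th = V_1 - V_2 = 7.5 - 0 = 7.5 V
Step 2 — R_th: zero the source — replace V1 by a short circuit (node 2 merges into node 0) — and find the resistance seen between A (node 1) and B (node 0).
Reduce the network between node 1 (A) and node 0 (B) by series/parallel combination:
  Rp1 = R1 ‖ R2 (parallel, both between nodes 0 and 1) = 1/(1/300 + 1/500) = 187.5 Ω
R_th = 187.5 Ω
I_n = V_th/R_th = 7.5/187.5 = 0.04 A, and R_n = R_th = 187.5 Ω

Final answer: I_n = 0.04 A, R_n = 187.5 Ω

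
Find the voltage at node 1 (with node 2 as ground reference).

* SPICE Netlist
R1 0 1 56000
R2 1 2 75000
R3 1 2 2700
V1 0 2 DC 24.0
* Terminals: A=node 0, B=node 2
Nodal analysis, taking node 2 as the 0 V reference.
Source V1 fixes V_0 = 24 V.
KCL at each unknown node (sum of currents leaving = 0; resistances in Ω):
  Node 1: (V_1 - 24)/56000 + (V_1 - 0)/75000 + (V_1 - 0)/2700 = 0
Collecting terms: 0.0004016 × V_1 = 0.0004286  =>  V_1 = 1.067 V
The requested potential is V_1 = 1.067 V.

Final answer: V_1 = 1.067 V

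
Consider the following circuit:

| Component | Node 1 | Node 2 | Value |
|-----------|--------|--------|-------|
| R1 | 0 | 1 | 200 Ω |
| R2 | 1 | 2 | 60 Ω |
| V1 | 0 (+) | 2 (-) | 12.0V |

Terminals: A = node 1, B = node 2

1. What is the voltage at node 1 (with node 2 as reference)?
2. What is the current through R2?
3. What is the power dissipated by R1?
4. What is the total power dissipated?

Nodal analysis, taking node 2 as the 0 V reference.
Source V1 fixes V_0 = 12 V.
KCL at each unknown node (sum of currents leaving = 0; resistances in Ω):
  Node 1: (V_1 - 12)/200 + (V_1 - 0)/60 = 0
Collecting terms: 0.02167 × V_1 = 0.06  =>  V_1 = 2.769 V
Part 1:
  Read off the nodal solution: V_1 = 2.769 V
Part 2:
  I_R2 = (V_1 - V_2)/R2 = (2.769 - 0)/60 = 0.04615 A
  Magnitude: I_R2 = 0.04615 A
Part 3:
  I_R1 = (V_0 - V_1)/R1 = (12 - 2.769)/200 = 0.04615 A
  P_R1 = I_R1² × R1 = (0.04615)² × 200 = 0.426 W
Part 4:
  Power in each resistor, P = (ΔV)²/R:
    P_R1 = (12 - 2.769)²/200 = 0.426 W
    P_R2 = (2.769 - 0)²/60 = 0.1278 W
  P_total = P_R1 + P_R2 = 0.5538 W

Final answers:
1. V_1 = 2.769 V
2. I_R2 = 0.04615 A
3. P_R1 = 0.426 W
4. P_total = 0.5538 W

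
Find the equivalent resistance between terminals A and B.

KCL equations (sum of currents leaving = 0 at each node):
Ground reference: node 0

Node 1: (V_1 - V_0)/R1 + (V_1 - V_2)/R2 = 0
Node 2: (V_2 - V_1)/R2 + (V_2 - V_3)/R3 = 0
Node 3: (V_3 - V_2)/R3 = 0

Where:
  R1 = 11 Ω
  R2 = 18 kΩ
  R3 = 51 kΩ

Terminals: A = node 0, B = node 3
Reduce the network between node 0 (A) and node 3 (B) by series/parallel combination:
  Rs1 = R1 + R2 (series, joined only at node 1) = 11 + 18000 = 18010 Ω
  Rs2 = R3 + Rs1 (series, joined only at node 2) = 51000 + 18010 = 69010 Ω
R_eq = 69.01 kΩ

Final answer: 69.01 kΩ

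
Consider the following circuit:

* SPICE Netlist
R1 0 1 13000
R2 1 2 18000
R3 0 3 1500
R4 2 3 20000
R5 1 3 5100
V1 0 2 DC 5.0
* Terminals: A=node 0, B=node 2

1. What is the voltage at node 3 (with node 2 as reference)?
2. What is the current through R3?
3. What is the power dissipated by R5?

Nodal analysis, taking node 2 as the 0 V reference.
Source V1 fixes V_0 = 5 V.
KCL at each unknown node (sum of currents leaving = 0; resistances in Ω):
  Node 1: (V_1 - 5)/13000 + (V_1 - 0)/18000 + (V_1 - V_3)/5100 = 0
  Node 3: (V_3 - 5)/1500 + (V_3 - 0)/20000 + (V_3 - V_1)/5100 = 0
Collecting terms (coefficients in siemens):
  0.0003286·V_1 - 0.0001961·V_3 = 0.0003846
  0.0009127·V_3 - 0.0001961·V_1 = 0.003333
Determinant D = (0.0003286)(0.0009127) - (-0.0001961)(-0.0001961) = 0.0000002614
V_1 = [(0.0003846)(0.0009127) - (-0.0001961)(0.003333)]/D = 3.843 V
V_3 = [(0.0003286)(0.003333) - (0.0003846)(-0.0001961)]/D = 4.477 V
Part 1:
  Read off the nodal solution: V_3 = 4.477 V
Part 2:
  I_R3 = (V_0 - V_3)/R3 = (5 - 4.477)/1500 = 0.0003483 A
  Magnitude: I_R3 = 0.0003483 A
Part 3:
  I_R5 = (V_1 - V_3)/R5 = (3.843 - 4.477)/5100 = -0.0001245 A
  P_R5 = I_R5² × R5 = (-0.0001245)² × 5100 = 0.00007901 W

Final answers:
1. V_3 = 4.477 V
2. I_R3 = 0.0003483 A
3. P_R5 = 7.901e-05 W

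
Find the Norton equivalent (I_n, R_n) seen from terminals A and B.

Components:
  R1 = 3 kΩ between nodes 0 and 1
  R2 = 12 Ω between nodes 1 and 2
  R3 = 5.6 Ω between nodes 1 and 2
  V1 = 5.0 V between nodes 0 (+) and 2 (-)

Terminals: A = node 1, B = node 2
Find the Thévenin equivalent first; then I_n = V_th/R_th and R_n = R_th.
Step 1 — V_th is the open-circuit voltage V_A - V_B (nothing connected across the terminals).
Nodal analysis, taking node 2 as the 0 V reference.
Source V1 fixes V_0 = 5 V.
KCL at each unknown node (sum of currents leaving = 0; resistances in Ω):
  Node 1: (V_1 - 5)/3000 + (V_1 - 0)/12 + (V_1 - 0)/5.6 = 0
Collecting terms: 0.2622 × V_1 = 0.001667  =>  V_1 = 0.006356 V
V_th = V_1 - V_2 = 0.006356 - 0 = 0.006356 V
Step 2 — R_th: zero the source — replace V1 by a short circuit (node 2 merges into node 0) — and find the resistance seen between A (node 1) and B (node 0).
Reduce the network between node 1 (A) and node 0 (B) by series/parallel combination:
  Rp1 = R1 ‖ R2 ‖ R3 (parallel, all between nodes 0 and 1) = 1/(1/3000 + 1/12 + 1/5.6) = 3.813 Ω
R_th = 3.813 Ω
I_n = V_th/R_th = 0.006356/3.813 = 0.001667 A, and R_n = R_th = 3.813 Ω

Final answer: I_n = 0.001667 A, R_n = 3.813 Ω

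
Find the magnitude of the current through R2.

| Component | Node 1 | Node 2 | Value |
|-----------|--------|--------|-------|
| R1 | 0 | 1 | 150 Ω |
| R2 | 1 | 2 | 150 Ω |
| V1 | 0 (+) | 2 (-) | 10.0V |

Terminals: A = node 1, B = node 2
Nodal analysis, taking node 2 as the 0 V reference.
Source V1 fixes V_0 = 10 V.
KCL at each unknown node (sum of currents leaving = 0; resistances in Ω):
  Node 1: (V_1 - 10)/150 + (V_1 - 0)/150 = 0
Collecting terms: 0.01333 × V_1 = 0.06667  =>  V_1 = 5 V
I_R2 = (V_1 - V_2)/R2 = (5 - 0)/150 = 0.03333 A
|I_R2| = 0.03333 A

Final answer: |I_R2| = 0.03333 A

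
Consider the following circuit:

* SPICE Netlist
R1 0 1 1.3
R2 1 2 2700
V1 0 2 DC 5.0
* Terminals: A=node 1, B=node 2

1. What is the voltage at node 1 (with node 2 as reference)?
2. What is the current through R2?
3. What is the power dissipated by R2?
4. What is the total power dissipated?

Nodal analysis, taking node 2 as the 0 V reference.
Source V1 fixes V_0 = 5 V.
KCL at each unknown node (sum of currents leaving = 0; resistances in Ω):
  Node 1: (V_1 - 5)/1.3 + (V_1 - 0)/2700 = 0
Collecting terms: 0.7696 × V_1 = 3.846  =>  V_1 = 4.998 V
Part 1:
  Read off the nodal solution: V_1 = 4.998 V
Part 2:
  I_R2 = (V_1 - V_2)/R2 = (4.998 - 0)/2700 = 0.001851 A
  Magnitude: I_R2 = 0.001851 A
Part 3:
  I_R2 = (V_1 - V_2)/R2 = (4.998 - 0)/2700 = 0.001851 A
  P_R2 = I_R2² × R2 = (0.001851)² × 2700 = 0.00925 W
Part 4:
  Power in each resistor, P = (ΔV)²/R:
    P_R1 = (5 - 4.998)²/1.3 = 0.000004454 W
    P_R2 = (4.998 - 0)²/2700 = 0.00925 W
  P_total = P_R1 + P_R2 = 0.009255 W

Final answers:
1. V_1 = 4.998 V
2. I_R2 = 0.001851 A
3. P_R2 = 0.00925 W
4. P_total = 0.009255 W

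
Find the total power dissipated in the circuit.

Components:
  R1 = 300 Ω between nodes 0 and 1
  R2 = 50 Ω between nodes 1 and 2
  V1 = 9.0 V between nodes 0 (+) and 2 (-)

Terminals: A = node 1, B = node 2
Nodal analysis, taking node 2 as the 0 V reference.
Source V1 fixes V_0 = 9 V.
KCL at each unknown node (sum of currents leaving = 0; resistances in Ω):
  Node 1: (V_1 - 9)/300 + (V_1 - 0)/50 = 0
Collecting terms: 0.02333 × V_1 = 0.03  =>  V_1 = 1.286 V
Power in each resistor, P = (ΔV)²/R:
  P_R1 = (9 - 1.286)²/300 = 0.1984 W
  P_R2 = (1.286 - 0)²/50 = 0.03306 W
P_total = P_R1 + P_R2 = 0.2314 W

Final answer: 0.2314 W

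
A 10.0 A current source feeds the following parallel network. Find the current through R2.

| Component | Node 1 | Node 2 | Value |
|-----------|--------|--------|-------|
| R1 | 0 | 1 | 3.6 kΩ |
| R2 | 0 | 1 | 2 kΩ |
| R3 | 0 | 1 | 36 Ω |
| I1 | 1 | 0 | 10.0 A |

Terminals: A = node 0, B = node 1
All resistors sit directly between nodes 0 and 1, so they are in parallel and share one voltage V; the full source current 10 A splits among them.
1/R_par = 1/3600 + 1/2000 + 1/36 = 0.02856 S  =>  R_par = 35.02 Ω
V = I × R_par = 10 × 35.02 = 350.2 V
I_R2 = V/R2 = 350.2/2000 = 0.1751 A

Final answer: 0.1751 A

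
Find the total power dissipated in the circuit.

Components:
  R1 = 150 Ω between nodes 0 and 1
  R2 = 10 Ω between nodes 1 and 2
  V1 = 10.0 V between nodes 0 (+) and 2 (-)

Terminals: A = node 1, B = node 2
Nodal analysis, taking node 2 as the 0 V reference.
Source V1 fixes V_0 = 10 V.
KCL at each unknown node (sum of currents leaving = 0; resistances in Ω):
  Node 1: (V_1 - 10)/150 + (V_1 - 0)/10 = 0
Collecting terms: 0.1067 × V_1 = 0.06667  =>  V_1 = 0.625 V
Power in each resistor, P = (ΔV)²/R:
  P_R1 = (10 - 0.625)²/150 = 0.5859 W
  P_R2 = (0.625 - 0)²/10 = 0.03906 W
P_total = P_R1 + P_R2 = 0.625 W

Final answer: 0.625 W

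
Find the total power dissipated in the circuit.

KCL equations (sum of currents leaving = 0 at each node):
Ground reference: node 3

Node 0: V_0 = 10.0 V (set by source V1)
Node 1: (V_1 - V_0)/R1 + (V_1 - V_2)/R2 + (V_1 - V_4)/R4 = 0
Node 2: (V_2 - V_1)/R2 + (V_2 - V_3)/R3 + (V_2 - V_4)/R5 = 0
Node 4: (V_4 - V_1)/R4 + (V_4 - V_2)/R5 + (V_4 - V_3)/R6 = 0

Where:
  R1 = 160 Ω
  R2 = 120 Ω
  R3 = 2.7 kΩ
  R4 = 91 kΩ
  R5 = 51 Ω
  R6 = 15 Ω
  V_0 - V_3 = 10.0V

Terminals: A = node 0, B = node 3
Nodal analysis, taking node 3 as the 0 V reference.
Source V1 fixes V_0 = 10 V.
KCL at each unknown node (sum of currents leaving = 0; resistances in Ω):
  Node 1: (V_1 - 10)/160 + (V_1 - V_2)/120 + (V_1 - V_4)/91000 = 0
  Node 2: (V_2 - V_1)/120 + (V_2 - 0)/2700 + (V_2 - V_4)/51 = 0
  Node 4: (V_4 - V_1)/91000 + (V_4 - V_2)/51 + (V_4 - 0)/15 = 0
Collecting terms (coefficients in siemens):
  0.01459·V_1 - 0.008333·V_2 - 0.00001099·V_4 = 0.0625
  0.02831·V_2 - 0.008333·V_1 - 0.01961·V_4 = 0
  0.08629·V_4 - 0.00001099·V_1 - 0.01961·V_2 = 0
Solving these 3 simultaneous equations (Gaussian elimination) gives:
  V_1 = 5.35 V, V_2 = 1.87 V, V_4 = 0.4255 V
Power in each resistor, P = (ΔV)²/R:
  P_R1 = (10 - 5.35)²/160 = 0.1351 W
  P_R2 = (5.35 - 1.87)²/120 = 0.101 W
  P_R3 = (1.87 - 0)²/2700 = 0.001295 W
  P_R4 = (5.35 - 0.4255)²/91000 = 0.0002665 W
  P_R5 = (1.87 - 0.4255)²/51 = 0.04089 W
  P_R6 = (0 - 0.4255)²/15 = 0.01207 W
P_total = P_R1 + P_R2 + P_R3 + P_R4 + P_R5 + P_R6 = 0.2906 W

Final answer: 0.2906 W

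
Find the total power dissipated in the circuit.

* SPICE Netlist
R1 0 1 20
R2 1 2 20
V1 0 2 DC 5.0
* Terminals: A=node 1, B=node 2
Nodal analysis, taking node 2 as the 0 V reference.
Source V1 fixes V_0 = 5 V.
KCL at each unknown node (sum of currents leaving = 0; resistances in Ω):
  Node 1: (V_1 - 5)/20 + (V_1 - 0)/20 = 0
Collecting terms: 0.1 × V_1 = 0.25  =>  V_1 = 2.5 V
Power in each resistor, P = (ΔV)²/R:
  P_R1 = (5 - 2.5)²/20 = 0.3125 W
  P_R2 = (2.5 - 0)²/20 = 0.3125 W
P_total = P_R1 + P_R2 = 0.625 W

Final answer: 0.625 W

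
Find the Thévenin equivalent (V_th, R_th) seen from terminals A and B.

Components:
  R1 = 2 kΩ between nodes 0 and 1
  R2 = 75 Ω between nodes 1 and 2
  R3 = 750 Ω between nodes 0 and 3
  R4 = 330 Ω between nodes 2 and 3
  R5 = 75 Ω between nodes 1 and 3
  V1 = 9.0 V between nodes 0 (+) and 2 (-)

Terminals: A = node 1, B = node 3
Step 1 — V_th is the open-circuit voltage V_A - V_B (nothing connected across the terminals).
Nodal analysis, taking node 2 as the 0 V reference.
Source V1 fixes V_0 = 9 V.
KCL at each unknown node (sum of currents leaving = 0; resistances in Ω):
  Node 1: (V_1 - 9)/2000 + (V_1 - 0)/75 + (V_1 - V_3)/75 = 0
  Node 3: (V_3 - 9)/750 + (V_3 - 0)/330 + (V_3 - V_1)/75 = 0
Collecting terms (coefficients in siemens):
  0.02717·V_1 - 0.01333·V_3 = 0.0045
  0.0177·V_3 - 0.01333·V_1 = 0.012
Determinant D = (0.02717)(0.0177) - (-0.01333)(-0.01333) = 0.000303
V_1 = [(0.0045)(0.0177) - (-0.01333)(0.012)]/D = 0.7909 V
V_3 = [(0.02717)(0.012) - (0.0045)(-0.01333)]/D = 1.274 V
V_th = V_1 - V_3 = 0.7909 - 1.274 = -0.4831 V
Step 2 — R_th: zero the source — replace V1 by a short circuit (node 2 merges into node 0) — and find the resistance seen between A (node 1) and B (node 3).
Reduce the network between node 1 (A) and node 3 (B) by series/parallel combination:
  Rp1 = R1 ‖ R2 (parallel, both between nodes 0 and 1) = 1/(1/2000 + 1/75) = 72.29 Ω
  Rp2 = R3 ‖ R4 (parallel, both between nodes 0 and 3) = 1/(1/750 + 1/330) = 229.2 Ω
  Rs1 = Rp1 + Rp2 (series, joined only at node 0) = 72.29 + 229.2 = 301.5 Ω
  Rp3 = R5 ‖ Rs1 (parallel, both between nodes 1 and 3) = 1/(1/75 + 1/301.5) = 60.06 Ω
R_th = 60.06 Ω

Final answer: V_th = -0.4831 V, R_th = 60.06 Ω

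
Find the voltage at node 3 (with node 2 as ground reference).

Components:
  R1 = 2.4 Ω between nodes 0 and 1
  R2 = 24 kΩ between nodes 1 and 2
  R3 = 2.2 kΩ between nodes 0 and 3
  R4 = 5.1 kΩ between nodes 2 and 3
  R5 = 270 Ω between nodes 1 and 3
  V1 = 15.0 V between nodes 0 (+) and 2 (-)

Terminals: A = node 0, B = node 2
Nodal analysis, taking node 2 as the 0 V reference.
Source V1 fixes V_0 = 15 V.
KCL at each unknown node (sum of currents leaving = 0; resistances in Ω):
  Node 1: (V_1 - 15)/2.4 + (V_1 - 0)/24000 + (V_1 - V_3)/270 = 0
  Node 3: (V_3 - 15)/2200 + (V_3 - 0)/5100 + (V_3 - V_1)/270 = 0
Collecting terms (coefficients in siemens):
  0.4204·V_1 - 0.003704·V_3 = 6.25
  0.004354·V_3 - 0.003704·V_1 = 0.006818
Determinant D = (0.4204)(0.004354) - (-0.003704)(-0.003704) = 0.001817
V_1 = [(6.25)(0.004354) - (-0.003704)(0.006818)]/D = 14.99 V
V_3 = [(0.4204)(0.006818) - (6.25)(-0.003704)]/D = 14.32 V
The requested potential is V_3 = 14.32 V.

Final answer: V_3 = 14.32 V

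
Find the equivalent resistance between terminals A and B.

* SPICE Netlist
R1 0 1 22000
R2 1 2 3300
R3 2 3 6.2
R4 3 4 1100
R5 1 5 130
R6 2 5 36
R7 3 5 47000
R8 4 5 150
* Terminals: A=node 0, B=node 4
The network is not a plain series/parallel combination. Inject a 1 A test current into terminal A (node 0) and return it from terminal B (node 4); then R_eq = V_A / (1 A).
Nodal analysis, taking node 4 as the 0 V reference.
Current source I_test pushes 1 A into node 0 and draws it out of node 4.
KCL at each unknown node (sum of currents leaving = 0; resistances in Ω):
  Node 0: (V_0 - V_1)/22000 - 1 = 0
  Node 1: (V_1 - V_0)/22000 + (V_1 - V_2)/3300 + (V_1 - V_5)/130 = 0
  Node 2: (V_2 - V_1)/3300 + (V_2 - V_3)/6.2 + (V_2 - V_5)/36 = 0
  Node 3: (V_3 - V_2)/6.2 + (V_3 - 0)/1100 + (V_3 - V_5)/47000 = 0
  Node 5: (V_5 - V_1)/130 + (V_5 - V_2)/36 + (V_5 - V_3)/47000 + (V_5 - 0)/150 = 0
Collecting terms (coefficients in siemens):
  0.00004545·V_0 - 0.00004545·V_1 = 1
  0.008041·V_1 - 0.00004545·V_0 - 0.000303·V_2 - 0.007692·V_5 = 0
  0.1894·V_2 - 0.000303·V_1 - 0.1613·V_3 - 0.02778·V_5 = 0
  0.1622·V_3 - 0.1613·V_2 - 0.00002128·V_5 = 0
  0.04216·V_5 - 0.007692·V_1 - 0.02778·V_2 - 0.00002128·V_3 = 0
Solving these 5 simultaneous equations (Gaussian elimination) gives:
  V_0 = 22260 V, V_1 = 257.4 V, V_2 = 129.6 V, V_3 = 128.9 V
  V_5 = 132.4 V
R_eq = V_0 / 1 A = 22260 Ω = 22.26 kΩ

Final answer: 22.26 kΩ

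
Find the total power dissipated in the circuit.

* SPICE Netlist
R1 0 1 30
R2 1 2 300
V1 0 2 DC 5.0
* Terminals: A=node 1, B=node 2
Nodal analysis, taking node 2 as the 0 V reference.
Source V1 fixes V_0 = 5 V.
KCL at each unknown node (sum of currents leaving = 0; resistances in Ω):
  Node 1: (V_1 - 5)/30 + (V_1 - 0)/300 = 0
Collecting terms: 0.03667 × V_1 = 0.1667  =>  V_1 = 4.545 V
Power in each resistor, P = (ΔV)²/R:
  P_R1 = (5 - 4.545)²/30 = 0.006887 W
  P_R2 = (4.545 - 0)²/300 = 0.06887 W
P_total = P_R1 + P_R2 = 0.07576 W

Final answer: 0.07576 W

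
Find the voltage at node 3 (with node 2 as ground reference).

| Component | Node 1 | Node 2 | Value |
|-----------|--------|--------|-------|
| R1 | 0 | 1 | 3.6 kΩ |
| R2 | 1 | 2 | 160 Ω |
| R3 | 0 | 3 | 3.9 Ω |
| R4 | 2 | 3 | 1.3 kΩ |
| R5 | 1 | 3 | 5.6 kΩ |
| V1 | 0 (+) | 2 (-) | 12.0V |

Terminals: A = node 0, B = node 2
Nodal analysis, taking node 2 as the 0 V reference.
Source V1 fixes V_0 = 12 V.
KCL at each unknown node (sum of currents leaving = 0; resistances in Ω):
  Node 1: (V_1 - 12)/3600 + (V_1 - 0)/160 + (V_1 - V_3)/5600 = 0
  Node 3: (V_3 - 12)/3.9 + (V_3 - 0)/1300 + (V_3 - V_1)/5600 = 0
Collecting terms (coefficients in siemens):
  0.006706·V_1 - 0.0001786·V_3 = 0.003333
  0.2574·V_3 - 0.0001786·V_1 = 3.077
Determinant D = (0.006706)(0.2574) - (-0.0001786)(-0.0001786) = 0.001726
V_1 = [(0.003333)(0.2574) - (-0.0001786)(3.077)]/D = 0.8154 V
V_3 = [(0.006706)(3.077) - (0.003333)(-0.0001786)]/D = 11.96 V
The requested potential is V_3 = 11.96 V.

Final answer: V_3 = 11.96 V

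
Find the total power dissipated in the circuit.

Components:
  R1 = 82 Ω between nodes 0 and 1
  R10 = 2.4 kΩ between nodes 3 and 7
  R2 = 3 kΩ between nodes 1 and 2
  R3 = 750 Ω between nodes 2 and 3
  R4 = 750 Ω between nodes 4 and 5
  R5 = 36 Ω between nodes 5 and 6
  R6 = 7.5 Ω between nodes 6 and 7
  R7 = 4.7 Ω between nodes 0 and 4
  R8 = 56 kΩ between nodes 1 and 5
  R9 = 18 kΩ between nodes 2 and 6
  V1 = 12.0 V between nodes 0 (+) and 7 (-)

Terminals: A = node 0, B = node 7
Nodal analysis, taking node 7 as the 0 V reference.
Source V1 fixes V_0 = 12 V.
KCL at each unknown node (sum of currents leaving = 0; resistances in Ω):
  Node 1: (V_1 - 12)/82 + (V_1 - V_2)/3000 + (V_1 - V_5)/56000 = 0
  Node 2: (V_2 - V_1)/3000 + (V_2 - V_3)/750 + (V_2 - V_6)/18000 = 0
  Node 3: (V_3 - V_2)/750 + (V_3 - 0)/2400 = 0
  Node 4: (V_4 - V_5)/750 + (V_4 - 12)/4.7 = 0
  Node 5: (V_5 - V_4)/750 + (V_5 - V_6)/36 + (V_5 - V_1)/56000 = 0
  Node 6: (V_6 - V_5)/36 + (V_6 - 0)/7.5 + (V_6 - V_2)/18000 = 0
Collecting terms (coefficients in siemens):
  0.01255·V_1 - 0.0003333·V_2 - 0.00001786·V_5 = 0.1463
  0.001722·V_2 - 0.0003333·V_1 - 0.001333·V_3 - 0.00005556·V_6 = 0
  0.00175·V_3 - 0.001333·V_2 = 0
  0.2141·V_4 - 0.001333·V_5 = 2.553
  0.02913·V_5 - 0.00001786·V_1 - 0.001333·V_4 - 0.02778·V_6 = 0
  0.1612·V_6 - 0.00005556·V_2 - 0.02778·V_5 = 0
Solving these 6 simultaneous equations (Gaussian elimination) gives:
  V_1 = 11.81 V, V_2 = 5.584 V, V_3 = 4.254 V, V_4 = 11.93 V
  V_5 = 0.6643 V, V_6 = 0.1164 V
Power in each resistor, P = (ΔV)²/R:
  P_R1 = (12 - 11.81)²/82 = 0.0004246 W
  P_R2 = (11.81 - 5.584)²/3000 = 0.01294 W
  P_R3 = (5.584 - 4.254)²/750 = 0.002357 W
  P_R4 = (11.93 - 0.6643)²/750 = 0.1692 W
  P_R5 = (0.6643 - 0.1164)²/36 = 0.008338 W
  P_R6 = (0.1164 - 0)²/7.5 = 0.001807 W
  P_R7 = (12 - 11.93)²/4.7 = 0.00106 W
  P_R8 = (11.81 - 0.6643)²/56000 = 0.00222 W
  P_R9 = (5.584 - 0.1164)²/18000 = 0.001661 W
  P_R10 = (4.254 - 0)²/2400 = 0.007542 W
P_total = P_R1 + P_R2 + P_R3 + P_R4 + P_R5 + P_R6 + P_R7 + P_R8 + P_R9 + P_R10 = 0.2075 W

Final answer: 0.2075 W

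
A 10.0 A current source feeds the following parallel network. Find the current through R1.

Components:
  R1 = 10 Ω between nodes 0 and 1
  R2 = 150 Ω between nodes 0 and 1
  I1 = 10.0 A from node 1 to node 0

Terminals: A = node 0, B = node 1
All resistors sit directly between nodes 0 and 1, so they are in parallel and share one voltage V; the full source current 10 A splits among them.
1/R_par = 1/10 + 1/150 = 0.1067 S  =>  R_par = 9.375 Ω
V = I × R_par = 10 × 9.375 = 93.75 V
I_R1 = V/R1 = 93.75/10 = 9.375 A

Final answer: 9.375 A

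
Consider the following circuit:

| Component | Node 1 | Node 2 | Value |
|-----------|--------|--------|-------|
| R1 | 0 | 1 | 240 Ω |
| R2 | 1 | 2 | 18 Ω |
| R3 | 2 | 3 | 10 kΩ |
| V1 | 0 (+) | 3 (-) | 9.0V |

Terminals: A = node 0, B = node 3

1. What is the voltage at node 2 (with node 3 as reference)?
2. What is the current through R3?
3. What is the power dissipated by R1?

Nodal analysis, taking node 3 as the 0 V reference.
Source V1 fixes V_0 = 9 V.
KCL at each unknown node (sum of currents leaving = 0; resistances in Ω):
  Node 1: (V_1 - 9)/240 + (V_1 - V_2)/18 = 0
  Node 2: (V_2 - V_1)/18 + (V_2 - 0)/10000 = 0
Collecting terms (coefficients in siemens):
  0.05972·V_1 - 0.05556·V_2 = 0.0375
  0.05566·V_2 - 0.05556·V_1 = 0
Determinant D = (0.05972)(0.05566) - (-0.05556)(-0.05556) = 0.0002375
V_1 = [(0.0375)(0.05566) - (-0.05556)(0)]/D = 8.789 V
V_2 = [(0.05972)(0) - (0.0375)(-0.05556)]/D = 8.774 V
Part 1:
  Read off the nodal solution: V_2 = 8.774 V
Part 2:
  I_R3 = (V_2 - V_3)/R3 = (8.774 - 0)/10000 = 0.0008774 A
  Magnitude: I_R3 = 0.0008774 A
Part 3:
  I_R1 = (V_0 - V_1)/R1 = (9 - 8.789)/240 = 0.0008774 A
  P_R1 = I_R1² × R1 = (0.0008774)² × 240 = 0.0001847 W

Final answers:
1. V_2 = 8.774 V
2. I_R3 = 0.0008774 A
3. P_R1 = 0.0001847 W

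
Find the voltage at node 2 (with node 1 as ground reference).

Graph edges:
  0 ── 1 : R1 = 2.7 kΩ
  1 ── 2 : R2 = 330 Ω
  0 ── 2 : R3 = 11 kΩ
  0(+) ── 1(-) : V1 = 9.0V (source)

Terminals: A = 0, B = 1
Nodal analysis, taking node 1 as the 0 V reference.
Source V1 fixes V_0 = 9 V.
KCL at each unknown node (sum of currents leaving = 0; resistances in Ω):
  Node 2: (V_2 - 0)/330 + (V_2 - 9)/11000 = 0
Collecting terms: 0.003121 × V_2 = 0.0008182  =>  V_2 = 0.2621 V
The requested potential is V_2 = 0.2621 V.

Final answer: V_2 = 0.2621 V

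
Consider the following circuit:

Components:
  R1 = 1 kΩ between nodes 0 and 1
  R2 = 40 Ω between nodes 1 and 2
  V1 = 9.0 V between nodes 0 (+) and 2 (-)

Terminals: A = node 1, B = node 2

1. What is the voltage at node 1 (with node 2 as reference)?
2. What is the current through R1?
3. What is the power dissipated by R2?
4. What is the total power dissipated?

Nodal analysis, taking node 2 as the 0 V reference.
Source V1 fixes V_0 = 9 V.
KCL at each unknown node (sum of currents leaving = 0; resistances in Ω):
  Node 1: (V_1 - 9)/1000 + (V_1 - 0)/40 = 0
Collecting terms: 0.026 × V_1 = 0.009  =>  V_1 = 0.3462 V
Part 1:
  Read off the nodal solution: V_1 = 0.3462 V
Part 2:
  I_R1 = (V_0 - V_1)/R1 = (9 - 0.3462)/1000 = 0.008654 A
  Magnitude: I_R1 = 0.008654 A
Part 3:
  I_R2 = (V_1 - V_2)/R2 = (0.3462 - 0)/40 = 0.008654 A
  P_R2 = I_R2² × R2 = (0.008654)² × 40 = 0.002996 W
Part 4:
  Power in each resistor, P = (ΔV)²/R:
    P_R1 = (9 - 0.3462)²/1000 = 0.07489 W
    P_R2 = (0.3462 - 0)²/40 = 0.002996 W
  P_total = P_R1 + P_R2 = 0.07788 W

Final answers:
1. V_1 = 0.3462 V
2. I_R1 = 0.008654 A
3. P_R2 = 0.002996 W
4. P_total = 0.07788 W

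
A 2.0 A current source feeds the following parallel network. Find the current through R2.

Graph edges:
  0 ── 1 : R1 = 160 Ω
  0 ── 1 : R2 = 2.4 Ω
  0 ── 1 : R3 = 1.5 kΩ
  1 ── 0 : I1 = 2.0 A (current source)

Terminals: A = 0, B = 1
All resistors sit directly between nodes 0 and 1, so they are in parallel and share one voltage V; the full source current 2 A splits among them.
1/R_par = 1/160 + 1/2.4 + 1/1500 = 0.4236 S  =>  R_par = 2.361 Ω
V = I × R_par = 2 × 2.361 = 4.722 V
I_R2 = V/R2 = 4.722/2.4 = 1.967 A

Final answer: 1.967 A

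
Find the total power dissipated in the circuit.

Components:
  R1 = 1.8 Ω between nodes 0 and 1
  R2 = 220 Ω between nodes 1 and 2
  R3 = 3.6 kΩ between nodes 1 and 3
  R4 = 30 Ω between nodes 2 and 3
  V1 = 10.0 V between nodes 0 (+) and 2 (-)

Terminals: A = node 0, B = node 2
Nodal analysis, taking node 2 as the 0 V reference.
Source V1 fixes V_0 = 10 V.
KCL at each unknown node (sum of currents leaving = 0; resistances in Ω):
  Node 1: (V_1 - 10)/1.8 + (V_1 - 0)/220 + (V_1 - V_3)/3600 = 0
  Node 3: (V_3 - V_1)/3600 + (V_3 - 0)/30 = 0
Collecting terms (coefficients in siemens):
  0.5604·V_1 - 0.0002778·V_3 = 5.556
  0.03361·V_3 - 0.0002778·V_1 = 0
Determinant D = (0.5604)(0.03361) - (-0.0002778)(-0.0002778) = 0.01883
V_1 = [(5.556)(0.03361) - (-0.0002778)(0)]/D = 9.914 V
V_3 = [(0.5604)(0) - (5.556)(-0.0002778)]/D = 0.08193 V
Power in each resistor, P = (ΔV)²/R:
  P_R1 = (10 - 9.914)²/1.8 = 0.004112 W
  P_R2 = (9.914 - 0)²/220 = 0.4468 W
  P_R3 = (9.914 - 0.08193)²/3600 = 0.02685 W
  P_R4 = (0 - 0.08193)²/30 = 0.0002238 W
P_total = P_R1 + P_R2 + P_R3 + P_R4 = 0.4779 W

Final answer: 0.4779 W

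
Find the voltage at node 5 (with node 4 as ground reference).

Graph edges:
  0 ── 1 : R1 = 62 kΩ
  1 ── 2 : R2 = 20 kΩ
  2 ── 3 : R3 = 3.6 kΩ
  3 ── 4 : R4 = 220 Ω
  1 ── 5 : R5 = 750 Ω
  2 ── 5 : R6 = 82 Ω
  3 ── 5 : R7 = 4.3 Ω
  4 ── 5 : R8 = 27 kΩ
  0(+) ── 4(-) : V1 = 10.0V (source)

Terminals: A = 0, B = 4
Nodal analysis, taking node 4 as the 0 V reference.
Source V1 fixes V_0 = 10 V.
KCL at each unknown node (sum of currents leaving = 0; resistances in Ω):
  Node 1: (V_1 - 10)/62000 + (V_1 - V_2)/20000 + (V_1 - V_5)/750 = 0
  Node 2: (V_2 - V_1)/20000 + (V_2 - V_3)/3600 + (V_2 - V_5)/82 = 0
  Node 3: (V_3 - V_2)/3600 + (V_3 - 0)/220 + (V_3 - V_5)/4.3 = 0
  Node 5: (V_5 - V_1)/750 + (V_5 - V_2)/82 + (V_5 - V_3)/4.3 + (V_5 - 0)/27000 = 0
Collecting terms (coefficients in siemens):
  0.001399·V_1 - 0.00005·V_2 - 0.001333·V_5 = 0.0001613
  0.01252·V_2 - 0.00005·V_1 - 0.0002778·V_3 - 0.0122·V_5 = 0
  0.2374·V_3 - 0.0002778·V_2 - 0.2326·V_5 = 0
  0.2461·V_5 - 0.001333·V_1 - 0.0122·V_2 - 0.2326·V_3 = 0
Solving these 4 simultaneous equations (Gaussian elimination) gives:
  V_1 = 0.1502 V, V_2 = 0.03578 V, V_3 = 0.03466 V, V_5 = 0.03534 V
The requested potential is V_5 = 0.03534 V.

Final answer: V_5 = 0.03534 V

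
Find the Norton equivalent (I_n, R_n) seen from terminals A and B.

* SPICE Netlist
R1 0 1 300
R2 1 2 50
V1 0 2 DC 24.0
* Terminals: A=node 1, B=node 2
Find the Thévenin equivalent first; then I_n = V_th/R_th and R_n = R_th.
Step 1 — V_th is the open-circuit voltage V_A - V_B (nothing connected across the terminals).
Nodal analysis, taking node 2 as the 0 V reference.
Source V1 fixes V_0 = 24 V.
KCL at each unknown node (sum of currents leaving = 0; resistances in Ω):
  Node 1: (V_1 - 24)/300 + (V_1 - 0)/50 = 0
Collecting terms: 0.02333 × V_1 = 0.08  =>  V_1 = 3.429 V
V_th = V_1 - V_2 = 3.429 - 0 = 3.429 V
Step 2 — R_th: zero the source — replace V1 by a short circuit (node 2 merges into node 0) — and find the resistance seen between A (node 1) and B (node 0).
Reduce the network between node 1 (A) and node 0 (B) by series/parallel combination:
  Rp1 = R1 ‖ R2 (parallel, both between nodes 0 and 1) = 1/(1/300 + 1/50) = 42.86 Ω
R_th = 42.86 Ω
I_n = V_th/R_th = 3.429/42.86 = 0.08 A, and R_n = R_th = 42.86 Ω

Final answer: I_n = 0.08 A, R_n = 42.86 Ω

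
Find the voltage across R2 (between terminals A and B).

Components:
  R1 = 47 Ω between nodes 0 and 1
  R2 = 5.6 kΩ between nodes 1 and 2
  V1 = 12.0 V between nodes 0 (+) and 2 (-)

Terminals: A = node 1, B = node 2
R1 and R2 are in series across V1 (node 0 → node 1 → node 2), and the output A–B is taken across R2, so this is a voltage divider.
Series current: I = V1/(R1 + R2) = 12/(47 + 5600) = 12/5647 = 0.002125 A
V_R2 = I × R2 = V1 × R2/(R1 + R2) = 12 × 5600/5647 = 11.9 V

Final answer: 11.9 V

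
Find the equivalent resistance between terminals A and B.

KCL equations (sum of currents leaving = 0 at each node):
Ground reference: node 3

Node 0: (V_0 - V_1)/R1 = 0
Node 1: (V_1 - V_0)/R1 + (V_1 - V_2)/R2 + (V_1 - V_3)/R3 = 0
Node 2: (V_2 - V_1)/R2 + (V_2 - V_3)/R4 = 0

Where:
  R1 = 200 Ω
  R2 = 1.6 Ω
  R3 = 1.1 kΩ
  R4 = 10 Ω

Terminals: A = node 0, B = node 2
Reduce the network between node 0 (A) and node 2 (B) by series/parallel combination:
  Rs1 = R3 + R4 (series, joined only at node 3) = 1100 + 10 = 1110 Ω
  Rp1 = R2 ‖ Rs1 (parallel, both between nodes 1 and 2) = 1/(1/1.6 + 1/1110) = 1.598 Ω
  Rs2 = R1 + Rp1 (series, joined only at node 1) = 200 + 1.598 = 201.6 Ω
R_eq = 201.6 Ω

Final answer: 201.6 Ω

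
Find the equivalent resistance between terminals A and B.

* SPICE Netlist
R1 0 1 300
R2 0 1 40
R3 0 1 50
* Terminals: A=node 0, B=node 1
Reduce the network between node 0 (A) and node 1 (B) by series/parallel combination:
  Rp1 = R1 ‖ R2 ‖ R3 (parallel, all between nodes 0 and 1) = 1/(1/300 + 1/40 + 1/50) = 20.69 Ω
R_eq = 20.69 Ω

Final answer: 20.69 Ω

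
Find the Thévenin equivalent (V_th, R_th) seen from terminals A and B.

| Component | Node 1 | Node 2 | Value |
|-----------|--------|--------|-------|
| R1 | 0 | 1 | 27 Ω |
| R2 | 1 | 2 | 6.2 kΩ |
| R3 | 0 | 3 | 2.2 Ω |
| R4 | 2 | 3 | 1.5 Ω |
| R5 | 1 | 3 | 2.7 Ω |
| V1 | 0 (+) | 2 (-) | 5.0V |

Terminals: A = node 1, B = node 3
Step 1 — V_th is the open-circuit voltage V_A - V_B (nothing connected across the terminals).
Nodal analysis, taking node 2 as the 0 V reference.
Source V1 fixes V_0 = 5 V.
KCL at each unknown node (sum of currents leaving = 0; resistances in Ω):
  Node 1: (V_1 - 5)/27 + (V_1 - 0)/6200 + (V_1 - V_3)/2.7 = 0
  Node 3: (V_3 - 5)/2.2 + (V_3 - 0)/1.5 + (V_3 - V_1)/2.7 = 0
Collecting terms (coefficients in siemens):
  0.4076·V_1 - 0.3704·V_3 = 0.1852
  1.492·V_3 - 0.3704·V_1 = 2.273
Determinant D = (0.4076)(1.492) - (-0.3704)(-0.3704) = 0.4707
V_1 = [(0.1852)(1.492) - (-0.3704)(2.273)]/D = 2.375 V
V_3 = [(0.4076)(2.273) - (0.1852)(-0.3704)]/D = 2.113 V
V_th = V_1 - V_3 = 2.375 - 2.113 = 0.2615 V
Step 2 — R_th: zero the source — replace V1 by a short circuit (node 2 merges into node 0) — and find the resistance seen between A (node 1) and B (node 3).
Reduce the network between node 1 (A) and node 3 (B) by series/parallel combination:
  Rp1 = R1 ‖ R2 (parallel, both between nodes 0 and 1) = 1/(1/27 + 1/6200) = 26.88 Ω
  Rp2 = R3 ‖ R4 (parallel, both between nodes 0 and 3) = 1/(1/2.2 + 1/1.5) = 0.8919 Ω
  Rs1 = Rp1 + Rp2 (series, joined only at node 0) = 26.88 + 0.8919 = 27.77 Ω
  Rp3 = R5 ‖ Rs1 (parallel, both between nodes 1 and 3) = 1/(1/2.7 + 1/27.77) = 2.461 Ω
R_th = 2.461 Ω

Final answer: V_th = 0.2615 V, R_th = 2.461 Ω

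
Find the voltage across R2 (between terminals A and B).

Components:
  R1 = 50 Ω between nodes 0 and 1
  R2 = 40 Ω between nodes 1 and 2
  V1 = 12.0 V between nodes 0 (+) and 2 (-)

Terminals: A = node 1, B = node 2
R1 and R2 are in series across V1 (node 0 → node 1 → node 2), and the output A–B is taken across R2, so this is a voltage divider.
Series current: I = V1/(R1 + R2) = 12/(50 + 40) = 12/90 = 0.1333 A
V_R2 = I × R2 = V1 × R2/(R1 + R2) = 12 × 40/90 = 5.333 V

Final answer: 5.333 V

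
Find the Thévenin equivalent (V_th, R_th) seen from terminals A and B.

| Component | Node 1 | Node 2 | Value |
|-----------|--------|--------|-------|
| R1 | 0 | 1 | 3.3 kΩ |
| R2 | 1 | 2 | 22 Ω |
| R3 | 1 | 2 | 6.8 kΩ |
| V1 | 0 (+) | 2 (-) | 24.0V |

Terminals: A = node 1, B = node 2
Step 1 — V_th is the open-circuit voltage V_A - V_B (nothing connected across the terminals).
Nodal analysis, taking node 2 as the 0 V reference.
Source V1 fixes V_0 = 24 V.
KCL at each unknown node (sum of currents leaving = 0; resistances in Ω):
  Node 1: (V_1 - 24)/3300 + (V_1 - 0)/22 + (V_1 - 0)/6800 = 0
Collecting terms: 0.0459 × V_1 = 0.007273  =>  V_1 = 0.1584 V
V_th = V_1 - V_2 = 0.1584 - 0 = 0.1584 V
Step 2 — R_th: zero the source — replace V1 by a short circuit (node 2 merges into node 0) — and find the resistance seen between A (node 1) and B (node 0).
Reduce the network between node 1 (A) and node 0 (B) by series/parallel combination:
  Rp1 = R1 ‖ R2 ‖ R3 (parallel, all between nodes 0 and 1) = 1/(1/3300 + 1/22 + 1/6800) = 21.78 Ω
R_th = 21.78 Ω

Final answer: V_th = 0.1584 V, R_th = 21.78 Ω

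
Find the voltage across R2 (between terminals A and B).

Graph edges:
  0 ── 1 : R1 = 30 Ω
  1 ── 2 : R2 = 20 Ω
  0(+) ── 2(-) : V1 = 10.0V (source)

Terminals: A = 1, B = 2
R1 and R2 are in series across V1 (node 0 → node 1 → node 2), and the output A–B is taken across R2, so this is a voltage divider.
Series current: I = V1/(R1 + R2) = 10/(30 + 20) = 10/50 = 0.2 A
V_R2 = I × R2 = V1 × R2/(R1 + R2) = 10 × 20/50 = 4 V

Final answer: 4 V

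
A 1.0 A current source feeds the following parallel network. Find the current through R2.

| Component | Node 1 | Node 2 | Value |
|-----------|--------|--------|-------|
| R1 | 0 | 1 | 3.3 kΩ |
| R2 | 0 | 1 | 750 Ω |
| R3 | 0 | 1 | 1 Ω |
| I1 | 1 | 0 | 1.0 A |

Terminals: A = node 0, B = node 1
All resistors sit directly between nodes 0 and 1, so they are in parallel and share one voltage V; the full source current 1 A splits among them.
1/R_par = 1/3300 + 1/750 + 1/1 = 1.002 S  =>  R_par = 0.9984 Ω
V = I × R_par = 1 × 0.9984 = 0.9984 V
I_R2 = V/R2 = 0.9984/750 = 0.001331 A

Final answer: 0.001331 A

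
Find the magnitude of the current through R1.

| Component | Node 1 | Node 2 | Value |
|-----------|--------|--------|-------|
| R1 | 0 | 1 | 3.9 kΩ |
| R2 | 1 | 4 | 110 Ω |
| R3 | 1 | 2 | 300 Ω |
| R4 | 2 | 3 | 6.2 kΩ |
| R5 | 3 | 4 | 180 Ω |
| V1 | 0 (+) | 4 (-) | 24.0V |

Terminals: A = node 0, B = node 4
Nodal analysis, taking node 4 as the 0 V reference.
Source V1 fixes V_0 = 24 V.
KCL at each unknown node (sum of currents leaving = 0; resistances in Ω):
  Node 1: (V_1 - 24)/3900 + (V_1 - 0)/110 + (V_1 - V_2)/300 = 0
  Node 2: (V_2 - V_1)/300 + (V_2 - V_3)/6200 = 0
  Node 3: (V_3 - V_2)/6200 + (V_3 - 0)/180 = 0
Collecting terms (coefficients in siemens):
  0.01268·V_1 - 0.003333·V_2 = 0.006154
  0.003495·V_2 - 0.003333·V_1 - 0.0001613·V_3 = 0
  0.005717·V_3 - 0.0001613·V_2 = 0
Solving these 3 simultaneous equations (Gaussian elimination) gives:
  V_1 = 0.648 V, V_2 = 0.6189 V, V_3 = 0.01746 V
I_R1 = (V_0 - V_1)/R1 = (24 - 0.648)/3900 = 0.005988 A
|I_R1| = 0.005988 A

Final answer: |I_R1| = 0.005988 A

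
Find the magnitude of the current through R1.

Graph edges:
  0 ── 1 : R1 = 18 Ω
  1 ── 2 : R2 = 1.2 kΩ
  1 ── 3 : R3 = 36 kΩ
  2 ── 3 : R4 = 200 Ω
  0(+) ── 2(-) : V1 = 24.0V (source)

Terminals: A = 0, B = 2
Nodal analysis, taking node 2 as the 0 V reference.
Source V1 fixes V_0 = 24 V.
KCL at each unknown node (sum of currents leaving = 0; resistances in Ω):
  Node 1: (V_1 - 24)/18 + (V_1 - 0)/1200 + (V_1 - V_3)/36000 = 0
  Node 3: (V_3 - V_1)/36000 + (V_3 - 0)/200 = 0
Collecting terms (coefficients in siemens):
  0.05642·V_1 - 0.00002778·V_3 = 1.333
  0.005028·V_3 - 0.00002778·V_1 = 0
Determinant D = (0.05642)(0.005028) - (-0.00002778)(-0.00002778) = 0.0002836
V_1 = [(1.333)(0.005028) - (-0.00002778)(0)]/D = 23.63 V
V_3 = [(0.05642)(0) - (1.333)(-0.00002778)]/D = 0.1306 V
I_R1 = (V_0 - V_1)/R1 = (24 - 23.63)/18 = 0.02035 A
|I_R1| = 0.02035 A

Final answer: |I_R1| = 0.02035 A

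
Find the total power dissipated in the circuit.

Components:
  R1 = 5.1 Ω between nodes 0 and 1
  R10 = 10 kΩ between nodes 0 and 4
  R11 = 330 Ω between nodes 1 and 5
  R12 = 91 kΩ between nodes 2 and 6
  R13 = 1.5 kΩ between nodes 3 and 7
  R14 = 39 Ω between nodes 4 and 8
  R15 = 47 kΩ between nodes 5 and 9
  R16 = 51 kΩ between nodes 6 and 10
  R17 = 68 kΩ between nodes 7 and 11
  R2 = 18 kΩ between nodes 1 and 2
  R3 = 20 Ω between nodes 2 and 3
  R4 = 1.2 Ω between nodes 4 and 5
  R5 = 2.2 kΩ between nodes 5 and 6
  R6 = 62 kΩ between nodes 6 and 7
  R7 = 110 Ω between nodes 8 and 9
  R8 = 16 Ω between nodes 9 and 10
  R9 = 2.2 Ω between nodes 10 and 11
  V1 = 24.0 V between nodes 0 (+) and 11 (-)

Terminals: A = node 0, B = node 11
Nodal analysis, taking node 11 as the 0 V reference.
Source V1 fixes V_0 = 24 V.
KCL at each unknown node (sum of currents leaving = 0; resistances in Ω):
  Node 1: (V_1 - 24)/5.1 + (V_1 - V_2)/18000 + (V_1 - V_5)/330 = 0
  Node 2: (V_2 - V_1)/18000 + (V_2 - V_3)/20 + (V_2 - V_6)/91000 = 0
  Node 3: (V_3 - V_2)/20 + (V_3 - V_7)/1500 = 0
  Node 4: (V_4 - V_5)/1.2 + (V_4 - 24)/10000 + (V_4 - V_8)/39 = 0
  Node 5: (V_5 - V_4)/1.2 + (V_5 - V_6)/2200 + (V_5 - V_1)/330 + (V_5 - V_9)/47000 = 0
  Node 6: (V_6 - V_5)/2200 + (V_6 - V_7)/62000 + (V_6 - V_2)/91000 + (V_6 - V_10)/51000 = 0
  Node 7: (V_7 - V_6)/62000 + (V_7 - V_3)/1500 + (V_7 - 0)/68000 = 0
  Node 8: (V_8 - V_9)/110 + (V_8 - V_4)/39 = 0
  Node 9: (V_9 - V_8)/110 + (V_9 - V_10)/16 + (V_9 - V_5)/47000 = 0
  Node 10: (V_10 - V_9)/16 + (V_10 - 0)/2.2 + (V_10 - V_6)/51000 = 0
Collecting terms (coefficients in siemens):
  0.1992·V_1 - 0.00005556·V_2 - 0.00303·V_5 = 4.706
  0.05007·V_2 - 0.00005556·V_1 - 0.05·V_3 - 0.00001099·V_6 = 0
  0.05067·V_3 - 0.05·V_2 - 0.0006667·V_7 = 0
  0.8591·V_4 - 0.8333·V_5 - 0.02564·V_8 = 0.0024
  0.8368·V_5 - 0.00303·V_1 - 0.8333·V_4 - 0.0004545·V_6 - 0.00002128·V_9 = 0
  0.0005013·V_6 - 0.00001099·V_2 - 0.0004545·V_5 - 0.00001613·V_7 - 0.00001961·V_10 = 0
  0.0006975·V_7 - 0.0006667·V_3 - 0.00001613·V_6 = 0
  0.03473·V_8 - 0.02564·V_4 - 0.009091·V_9 = 0
  0.07161·V_9 - 0.00002128·V_5 - 0.009091·V_8 - 0.0625·V_10 = 0
  0.5171·V_10 - 0.00001961·V_6 - 0.0625·V_9 = 0
Solving these 10 simultaneous equations (Gaussian elimination) gives:
  V_1 = 23.76 V, V_2 = 16.03 V, V_3 = 16.02 V, V_4 = 8.136 V
  V_5 = 8.192 V, V_6 = 8.283 V, V_7 = 15.5 V, V_8 = 6.239 V
  V_9 = 0.8884 V, V_10 = 0.1077 V
Power in each resistor, P = (ΔV)²/R:
  P_R1 = (24 - 23.76)²/5.1 = 0.01155 W
  P_R2 = (23.76 - 16.03)²/18000 = 0.003321 W
  P_R3 = (16.03 - 16.02)²/20 = 0.000002373 W
  P_R4 = (8.136 - 8.192)²/1.2 = 0.002657 W
  P_R5 = (8.192 - 8.283)²/2200 = 0.000003741 W
  P_R6 = (8.283 - 15.5)²/62000 = 0.0008407 W
  P_R7 = (6.239 - 0.8884)²/110 = 0.2602 W
  P_R8 = (0.8884 - 0.1077)²/16 = 0.03809 W
  P_R9 = (0.1077 - 0)²/2.2 = 0.005273 W
  P_R10 = (24 - 8.136)²/10000 = 0.02517 W
  P_R11 = (23.76 - 8.192)²/330 = 0.7342 W
  P_R12 = (16.03 - 8.283)²/91000 = 0.0006589 W
  P_R13 = (16.02 - 15.5)²/1500 = 0.0001779 W
  P_R14 = (8.136 - 6.239)²/39 = 0.09227 W
  P_R15 = (8.192 - 0.8884)²/47000 = 0.001135 W
  P_R16 = (8.283 - 0.1077)²/51000 = 0.00131 W
  P_R17 = (15.5 - 0)²/68000 = 0.003534 W
P_total = P_R1 + P_R2 + P_R3 + P_R4 + P_R5 + P_R6 + P_R7 + P_R8 + P_R9 + P_R10 + P_R11 + P_R12 + P_R13 + P_R14 + P_R15 + P_R16 + P_R17 = 1.18 W

Final answer: 1.18 W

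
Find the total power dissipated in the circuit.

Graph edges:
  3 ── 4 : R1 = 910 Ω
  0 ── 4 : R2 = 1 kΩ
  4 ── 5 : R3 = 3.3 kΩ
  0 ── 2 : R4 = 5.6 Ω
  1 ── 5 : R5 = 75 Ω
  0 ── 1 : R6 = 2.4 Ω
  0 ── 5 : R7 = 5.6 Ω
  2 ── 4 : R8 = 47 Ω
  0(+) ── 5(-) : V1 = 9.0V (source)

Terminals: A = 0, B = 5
Nodal analysis, taking node 5 as the 0 V reference.
Source V1 fixes V_0 = 9 V.
KCL at each unknown node (sum of currents leaving = 0; resistances in Ω):
  Node 1: (V_1 - 0)/75 + (V_1 - 9)/2.4 = 0
  Node 2: (V_2 - 9)/5.6 + (V_2 - V_4)/47 = 0
  Node 3: (V_3 - V_4)/910 = 0
  Node 4: (V_4 - V_3)/910 + (V_4 - 9)/1000 + (V_4 - 0)/3300 + (V_4 - V_2)/47 = 0
Collecting terms (coefficients in siemens):
  0.43·V_1 = 3.75
  0.1998·V_2 - 0.02128·V_4 = 1.607
  0.001099·V_3 - 0.001099·V_4 = 0
  0.02368·V_4 - 0.02128·V_2 - 0.001099·V_3 = 0.009
Solving these 4 simultaneous equations (Gaussian elimination) gives:
  V_1 = 8.721 V, V_2 = 8.986 V, V_3 = 8.866 V, V_4 = 8.866 V
Power in each resistor, P = (ΔV)²/R:
  P_R1 = (8.866 - 8.866)²/910 = 0 W
  P_R2 = (9 - 8.866)²/1000 = 0.00001802 W
  P_R3 = (8.866 - 0)²/3300 = 0.02382 W
  P_R4 = (9 - 8.986)²/5.6 = 0.00003648 W
  P_R5 = (8.721 - 0)²/75 = 1.014 W
  P_R6 = (9 - 8.721)²/2.4 = 0.03245 W
  P_R7 = (9 - 0)²/5.6 = 14.46 W
  P_R8 = (8.986 - 8.866)²/47 = 0.0003062 W
P_total = P_R1 + P_R2 + P_R3 + P_R4 + P_R5 + P_R6 + P_R7 + P_R8 = 15.53 W

Final answer: 15.53 W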